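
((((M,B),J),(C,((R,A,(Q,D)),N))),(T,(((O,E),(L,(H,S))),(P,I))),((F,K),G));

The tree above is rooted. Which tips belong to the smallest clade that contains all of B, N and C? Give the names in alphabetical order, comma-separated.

Tracing B: it sits inside (M,B).
Tracing N: it sits inside ((R,A,(Q,D)),N).
Tracing C: it sits inside (C,((R,A,(Q,D)),N)).
The smallest clade enclosing all 3 is (((M,B),J),(C,((R,A,(Q,D)),N))); the answer is its 9 terminal taxa in alphabetical order.

A, B, C, D, J, M, N, Q, R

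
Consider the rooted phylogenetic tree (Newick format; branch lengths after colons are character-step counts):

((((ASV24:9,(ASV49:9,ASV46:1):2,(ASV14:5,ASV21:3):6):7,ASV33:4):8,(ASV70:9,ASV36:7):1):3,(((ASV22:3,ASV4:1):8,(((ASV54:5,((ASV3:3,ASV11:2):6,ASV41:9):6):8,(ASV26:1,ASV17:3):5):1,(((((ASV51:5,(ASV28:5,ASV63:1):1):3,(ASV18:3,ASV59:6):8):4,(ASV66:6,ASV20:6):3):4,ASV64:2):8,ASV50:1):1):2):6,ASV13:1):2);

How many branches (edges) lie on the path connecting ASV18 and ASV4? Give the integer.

The MRCA of ASV18 and ASV4 is the node subtending ((ASV22,ASV4),(((ASV54,((ASV3,ASV11),ASV41)),(ASV26,ASV17)),(((((ASV51,(ASV28,ASV63)),(ASV18,ASV59)),(ASV66,ASV20)),ASV64),ASV50))).
From ASV18 up to that node: 7 branches. From ASV4 up to the same node: 2 branches. Total: 7 + 2 = 9.

9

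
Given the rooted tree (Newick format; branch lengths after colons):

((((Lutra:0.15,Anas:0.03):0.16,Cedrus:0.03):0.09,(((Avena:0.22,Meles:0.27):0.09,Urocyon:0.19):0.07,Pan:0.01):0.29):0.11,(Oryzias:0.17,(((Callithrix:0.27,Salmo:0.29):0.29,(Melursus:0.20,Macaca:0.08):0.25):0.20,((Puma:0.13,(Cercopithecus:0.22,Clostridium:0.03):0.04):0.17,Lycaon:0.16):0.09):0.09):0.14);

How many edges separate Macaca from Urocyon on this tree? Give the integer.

The MRCA of Macaca and Urocyon is the root of the tree.
From Macaca up to that node: 5 branches. From Urocyon up to the same node: 4 branches. Total: 5 + 4 = 9.

9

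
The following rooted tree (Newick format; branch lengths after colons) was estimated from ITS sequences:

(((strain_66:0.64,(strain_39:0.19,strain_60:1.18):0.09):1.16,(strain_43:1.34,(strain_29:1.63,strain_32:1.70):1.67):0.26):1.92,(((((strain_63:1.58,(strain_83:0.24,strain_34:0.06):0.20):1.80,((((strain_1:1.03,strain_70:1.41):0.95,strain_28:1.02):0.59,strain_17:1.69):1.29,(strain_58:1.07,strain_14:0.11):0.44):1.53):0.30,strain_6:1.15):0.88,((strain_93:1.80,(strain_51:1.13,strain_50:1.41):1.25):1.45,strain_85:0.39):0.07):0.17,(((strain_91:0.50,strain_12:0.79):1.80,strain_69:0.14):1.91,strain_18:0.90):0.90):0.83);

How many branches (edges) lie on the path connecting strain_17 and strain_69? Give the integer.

The MRCA of strain_17 and strain_69 is the node subtending (((((strain_63,(strain_83,strain_34)),((((strain_1,strain_70),strain_28),strain_17),(strain_58,strain_14))),strain_6),((strain_93,(strain_51,strain_50)),strain_85)),(((strain_91,strain_12),strain_69),strain_18)).
From strain_17 up to that node: 6 branches. From strain_69 up to the same node: 3 branches. Total: 6 + 3 = 9.

9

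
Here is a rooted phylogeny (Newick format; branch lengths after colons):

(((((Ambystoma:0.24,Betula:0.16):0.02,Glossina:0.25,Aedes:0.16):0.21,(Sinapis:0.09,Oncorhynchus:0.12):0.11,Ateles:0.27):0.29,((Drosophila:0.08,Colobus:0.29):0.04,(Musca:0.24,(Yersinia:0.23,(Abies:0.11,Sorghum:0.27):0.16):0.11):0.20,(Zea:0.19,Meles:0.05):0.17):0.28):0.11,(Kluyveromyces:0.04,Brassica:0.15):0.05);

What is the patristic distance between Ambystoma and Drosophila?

1.16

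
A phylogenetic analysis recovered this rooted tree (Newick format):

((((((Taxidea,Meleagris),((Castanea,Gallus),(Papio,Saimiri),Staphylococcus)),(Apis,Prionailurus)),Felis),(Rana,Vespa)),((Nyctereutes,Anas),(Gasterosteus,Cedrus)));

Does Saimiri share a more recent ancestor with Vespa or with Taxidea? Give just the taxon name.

Taxidea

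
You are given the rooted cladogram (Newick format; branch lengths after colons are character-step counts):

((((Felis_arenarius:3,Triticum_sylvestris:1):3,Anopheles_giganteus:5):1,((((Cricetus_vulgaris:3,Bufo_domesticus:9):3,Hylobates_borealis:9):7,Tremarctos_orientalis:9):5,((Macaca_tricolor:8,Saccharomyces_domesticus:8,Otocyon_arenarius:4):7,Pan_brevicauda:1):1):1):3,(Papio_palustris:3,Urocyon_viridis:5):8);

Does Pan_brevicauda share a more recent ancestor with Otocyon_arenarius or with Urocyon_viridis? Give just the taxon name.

Otocyon_arenarius

The MRCA of Pan_brevicauda and Otocyon_arenarius subtends ((Macaca_tricolor,Saccharomyces_domesticus,Otocyon_arenarius),Pan_brevicauda) (4 taxa).
The MRCA of Pan_brevicauda and Urocyon_viridis is the root, subtending the entire tree (13 taxa).
The first is nested inside the second, so Pan_brevicauda shares a more recent common ancestor with Otocyon_arenarius.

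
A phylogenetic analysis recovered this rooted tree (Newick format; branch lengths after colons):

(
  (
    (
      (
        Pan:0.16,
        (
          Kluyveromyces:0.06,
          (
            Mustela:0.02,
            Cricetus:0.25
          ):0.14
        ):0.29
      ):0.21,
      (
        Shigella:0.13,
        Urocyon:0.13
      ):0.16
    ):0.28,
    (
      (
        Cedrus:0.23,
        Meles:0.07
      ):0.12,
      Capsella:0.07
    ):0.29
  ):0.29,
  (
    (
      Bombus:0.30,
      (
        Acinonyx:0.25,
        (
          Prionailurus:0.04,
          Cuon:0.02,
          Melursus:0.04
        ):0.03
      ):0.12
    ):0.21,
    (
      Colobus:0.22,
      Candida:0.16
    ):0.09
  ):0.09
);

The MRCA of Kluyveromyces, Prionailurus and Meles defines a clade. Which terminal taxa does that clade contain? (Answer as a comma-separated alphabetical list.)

Acinonyx, Bombus, Candida, Capsella, Cedrus, Colobus, Cricetus, Cuon, Kluyveromyces, Meles, Melursus, Mustela, Pan, Prionailurus, Shigella, Urocyon

Tracing Kluyveromyces: it sits inside (Kluyveromyces,(Mustela,Cricetus)).
Tracing Prionailurus: it sits inside (Prionailurus,Cuon,Melursus).
Tracing Meles: it sits inside (Cedrus,Meles).
The smallest clade enclosing all 3 is the whole tree (their MRCA is the root), so the answer is all 16 tips in alphabetical order.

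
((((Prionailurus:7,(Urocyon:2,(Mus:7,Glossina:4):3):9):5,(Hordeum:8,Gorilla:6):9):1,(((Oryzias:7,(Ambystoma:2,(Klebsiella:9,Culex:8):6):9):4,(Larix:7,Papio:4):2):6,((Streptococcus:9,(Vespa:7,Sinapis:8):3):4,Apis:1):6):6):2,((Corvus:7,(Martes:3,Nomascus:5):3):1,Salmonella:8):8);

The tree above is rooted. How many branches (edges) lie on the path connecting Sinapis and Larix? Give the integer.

7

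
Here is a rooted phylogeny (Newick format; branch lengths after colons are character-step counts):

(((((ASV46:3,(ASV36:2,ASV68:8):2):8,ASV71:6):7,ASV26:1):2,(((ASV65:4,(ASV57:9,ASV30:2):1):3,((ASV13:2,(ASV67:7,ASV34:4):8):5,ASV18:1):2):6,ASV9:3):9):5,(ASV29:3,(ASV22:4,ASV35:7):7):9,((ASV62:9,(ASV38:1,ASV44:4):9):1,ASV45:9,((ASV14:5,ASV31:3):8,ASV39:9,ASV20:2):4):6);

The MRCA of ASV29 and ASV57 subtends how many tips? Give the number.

24

The MRCA of ASV29 and ASV57 is the root, so the clade is the entire tree.
That clade contains 24 terminal taxa: ASV13, ASV14, ASV18, ASV20, ASV22, ASV26, ASV29, ASV30, ASV31, ASV34, ASV35, ASV36, ASV38, ASV39, ASV44, ASV45, ASV46, ASV57, ASV62, ASV65, ASV67, ASV68, ASV71, ASV9.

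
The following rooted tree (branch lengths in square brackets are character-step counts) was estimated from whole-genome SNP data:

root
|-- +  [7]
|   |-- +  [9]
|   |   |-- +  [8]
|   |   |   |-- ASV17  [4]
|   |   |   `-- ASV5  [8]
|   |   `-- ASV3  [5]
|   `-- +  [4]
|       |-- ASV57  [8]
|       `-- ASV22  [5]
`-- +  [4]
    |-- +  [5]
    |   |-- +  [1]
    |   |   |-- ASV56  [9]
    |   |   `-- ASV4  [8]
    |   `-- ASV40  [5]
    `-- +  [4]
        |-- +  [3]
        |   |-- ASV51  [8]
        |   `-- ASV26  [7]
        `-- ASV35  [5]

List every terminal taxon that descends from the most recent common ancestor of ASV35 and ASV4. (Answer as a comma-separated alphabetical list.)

Tracing ASV35: it sits inside ((ASV51,ASV26),ASV35).
Tracing ASV4: it sits inside (ASV56,ASV4).
The smallest clade enclosing both is (((ASV56,ASV4),ASV40),((ASV51,ASV26),ASV35)); the answer is its 6 terminal taxa in alphabetical order.

ASV26, ASV35, ASV4, ASV40, ASV51, ASV56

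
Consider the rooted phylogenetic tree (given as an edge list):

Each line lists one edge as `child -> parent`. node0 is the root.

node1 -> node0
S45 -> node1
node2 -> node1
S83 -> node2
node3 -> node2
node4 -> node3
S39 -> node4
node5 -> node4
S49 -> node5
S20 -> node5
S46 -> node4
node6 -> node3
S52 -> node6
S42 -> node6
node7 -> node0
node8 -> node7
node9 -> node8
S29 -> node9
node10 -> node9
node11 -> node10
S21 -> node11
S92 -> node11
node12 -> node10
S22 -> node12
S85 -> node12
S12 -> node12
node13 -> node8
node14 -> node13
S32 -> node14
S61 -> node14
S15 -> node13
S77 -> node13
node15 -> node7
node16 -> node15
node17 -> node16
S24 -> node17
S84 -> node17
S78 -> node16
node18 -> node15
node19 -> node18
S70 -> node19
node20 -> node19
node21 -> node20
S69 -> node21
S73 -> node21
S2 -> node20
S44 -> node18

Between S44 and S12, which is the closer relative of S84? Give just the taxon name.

The MRCA of S84 and S44 subtends (((S24,S84),S78),((S70,((S69,S73),S2)),S44)) (8 taxa).
The MRCA of S84 and S12 subtends (((S29,((S21,S92),(S22,S85,S12))),((S32,S61),S15,S77)),(((S24,S84),S78),((S70,((S69,S73),S2)),S44))) (18 taxa).
The first is nested inside the second, so S84 shares a more recent common ancestor with S44.

S44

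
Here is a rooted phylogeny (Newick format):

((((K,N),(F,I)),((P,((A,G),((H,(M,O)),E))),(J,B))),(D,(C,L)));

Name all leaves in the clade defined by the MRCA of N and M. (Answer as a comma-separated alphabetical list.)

Tracing N: it sits inside (K,N).
Tracing M: it sits inside (M,O).
The smallest clade enclosing both is (((K,N),(F,I)),((P,((A,G),((H,(M,O)),E))),(J,B))); the answer is its 13 terminal taxa in alphabetical order.

A, B, E, F, G, H, I, J, K, M, N, O, P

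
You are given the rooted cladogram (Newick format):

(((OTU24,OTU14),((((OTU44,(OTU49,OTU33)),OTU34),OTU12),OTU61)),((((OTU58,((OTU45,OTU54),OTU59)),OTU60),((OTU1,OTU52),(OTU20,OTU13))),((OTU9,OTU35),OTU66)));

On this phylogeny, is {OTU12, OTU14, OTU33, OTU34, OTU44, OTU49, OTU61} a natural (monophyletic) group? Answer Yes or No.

No

The MRCA of the listed taxa subtends ((OTU24,OTU14),((((OTU44,(OTU49,OTU33)),OTU34),OTU12),OTU61)).
That clade also contains OTU24, which is not in the proposed group, so the group is not monophyletic.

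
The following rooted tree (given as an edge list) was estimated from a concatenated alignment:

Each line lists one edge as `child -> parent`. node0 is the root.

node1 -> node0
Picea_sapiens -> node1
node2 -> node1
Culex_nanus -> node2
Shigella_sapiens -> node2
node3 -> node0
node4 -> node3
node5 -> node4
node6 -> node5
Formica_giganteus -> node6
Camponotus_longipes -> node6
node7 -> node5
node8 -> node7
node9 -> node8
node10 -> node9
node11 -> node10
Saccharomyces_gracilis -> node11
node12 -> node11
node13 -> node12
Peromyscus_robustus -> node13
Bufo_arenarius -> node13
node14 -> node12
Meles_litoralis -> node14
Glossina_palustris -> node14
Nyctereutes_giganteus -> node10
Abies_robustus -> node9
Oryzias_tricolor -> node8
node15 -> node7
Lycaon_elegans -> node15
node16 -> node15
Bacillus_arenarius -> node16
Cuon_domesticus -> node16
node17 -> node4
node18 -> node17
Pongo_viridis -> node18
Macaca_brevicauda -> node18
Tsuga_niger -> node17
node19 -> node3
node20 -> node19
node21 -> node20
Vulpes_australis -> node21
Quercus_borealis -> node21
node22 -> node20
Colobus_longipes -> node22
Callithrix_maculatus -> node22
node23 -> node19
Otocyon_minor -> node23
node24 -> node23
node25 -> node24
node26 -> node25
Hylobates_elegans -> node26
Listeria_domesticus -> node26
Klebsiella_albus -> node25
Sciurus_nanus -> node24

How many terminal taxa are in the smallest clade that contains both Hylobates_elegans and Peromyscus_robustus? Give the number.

The MRCA of Hylobates_elegans and Peromyscus_robustus is the node subtending ((((Formica_giganteus,Camponotus_longipes),(((((Saccharomyces_gracilis,((Peromyscus_robustus,Bufo_arenarius),(Meles_litoralis,Glossina_palustris))),Nyctereutes_giganteus),Abies_robustus),Oryzias_tricolor),(Lycaon_elegans,(Bacillus_arenarius,Cuon_domesticus)))),((Pongo_viridis,Macaca_brevicauda),Tsuga_niger)),(((Vulpes_australis,Quercus_borealis),(Colobus_longipes,Callithrix_maculatus)),(Otocyon_minor,(((Hylobates_elegans,Listeria_domesticus),Klebsiella_albus),Sciurus_nanus)))).
That clade contains 25 terminal taxa: Abies_robustus, Bacillus_arenarius, Bufo_arenarius, Callithrix_maculatus, Camponotus_longipes, Colobus_longipes, Cuon_domesticus, Formica_giganteus, Glossina_palustris, Hylobates_elegans, Klebsiella_albus, Listeria_domesticus, Lycaon_elegans, Macaca_brevicauda, Meles_litoralis, Nyctereutes_giganteus, Oryzias_tricolor, Otocyon_minor, Peromyscus_robustus, Pongo_viridis, Quercus_borealis, Saccharomyces_gracilis, Sciurus_nanus, Tsuga_niger, Vulpes_australis.

25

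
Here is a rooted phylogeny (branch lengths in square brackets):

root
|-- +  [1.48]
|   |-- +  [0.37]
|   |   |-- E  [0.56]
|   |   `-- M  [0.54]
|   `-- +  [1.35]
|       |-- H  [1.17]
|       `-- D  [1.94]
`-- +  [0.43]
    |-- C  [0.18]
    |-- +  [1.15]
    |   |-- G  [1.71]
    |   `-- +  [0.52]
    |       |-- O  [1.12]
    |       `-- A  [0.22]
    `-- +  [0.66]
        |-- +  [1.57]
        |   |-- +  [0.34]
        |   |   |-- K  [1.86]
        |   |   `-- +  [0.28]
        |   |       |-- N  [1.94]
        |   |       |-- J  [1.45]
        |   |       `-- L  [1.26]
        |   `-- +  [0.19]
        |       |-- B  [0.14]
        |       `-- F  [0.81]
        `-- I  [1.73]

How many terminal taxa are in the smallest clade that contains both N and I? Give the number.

The MRCA of N and I is the node subtending (((K,(N,J,L)),(B,F)),I).
That clade contains 7 terminal taxa: B, F, I, J, K, L, N.

7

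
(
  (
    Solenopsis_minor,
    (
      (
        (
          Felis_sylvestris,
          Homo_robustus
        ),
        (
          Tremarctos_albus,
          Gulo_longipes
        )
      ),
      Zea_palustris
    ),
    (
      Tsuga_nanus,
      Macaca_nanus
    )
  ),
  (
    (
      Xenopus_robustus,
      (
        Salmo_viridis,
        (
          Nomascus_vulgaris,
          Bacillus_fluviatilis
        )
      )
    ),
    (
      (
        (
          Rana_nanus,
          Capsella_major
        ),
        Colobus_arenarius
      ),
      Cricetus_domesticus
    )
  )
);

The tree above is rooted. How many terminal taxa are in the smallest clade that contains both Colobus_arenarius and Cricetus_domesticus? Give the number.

The MRCA of Colobus_arenarius and Cricetus_domesticus is the node subtending (((Rana_nanus,Capsella_major),Colobus_arenarius),Cricetus_domesticus).
That clade contains 4 terminal taxa: Capsella_major, Colobus_arenarius, Cricetus_domesticus, Rana_nanus.

4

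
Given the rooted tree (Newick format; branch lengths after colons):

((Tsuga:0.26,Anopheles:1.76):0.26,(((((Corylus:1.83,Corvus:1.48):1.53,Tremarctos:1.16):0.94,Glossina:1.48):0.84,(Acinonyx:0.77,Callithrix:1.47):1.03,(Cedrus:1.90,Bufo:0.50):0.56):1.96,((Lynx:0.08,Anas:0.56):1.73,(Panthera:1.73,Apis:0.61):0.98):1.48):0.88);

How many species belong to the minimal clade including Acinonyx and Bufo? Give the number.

8

The MRCA of Acinonyx and Bufo is the node subtending ((((Corylus,Corvus),Tremarctos),Glossina),(Acinonyx,Callithrix),(Cedrus,Bufo)).
That clade contains 8 terminal taxa: Acinonyx, Bufo, Callithrix, Cedrus, Corvus, Corylus, Glossina, Tremarctos.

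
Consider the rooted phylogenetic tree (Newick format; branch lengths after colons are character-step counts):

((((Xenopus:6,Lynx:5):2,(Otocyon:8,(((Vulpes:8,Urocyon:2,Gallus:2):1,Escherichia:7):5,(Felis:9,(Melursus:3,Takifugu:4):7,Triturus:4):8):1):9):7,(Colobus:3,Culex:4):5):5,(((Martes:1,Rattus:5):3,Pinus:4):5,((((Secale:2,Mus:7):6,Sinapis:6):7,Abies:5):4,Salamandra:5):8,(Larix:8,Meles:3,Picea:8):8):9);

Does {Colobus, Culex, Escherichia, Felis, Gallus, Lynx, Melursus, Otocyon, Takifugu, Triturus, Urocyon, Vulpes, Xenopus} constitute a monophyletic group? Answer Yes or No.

Yes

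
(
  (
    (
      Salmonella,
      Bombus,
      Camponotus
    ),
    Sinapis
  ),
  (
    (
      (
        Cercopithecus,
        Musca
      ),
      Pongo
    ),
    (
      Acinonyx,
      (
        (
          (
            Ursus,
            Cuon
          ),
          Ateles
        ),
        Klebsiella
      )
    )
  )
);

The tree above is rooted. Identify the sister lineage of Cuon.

Cuon attaches to the tree at the node subtending (Ursus,Cuon).
The other lineage descending from that same node — the sister group — is the single tip Ursus.

Ursus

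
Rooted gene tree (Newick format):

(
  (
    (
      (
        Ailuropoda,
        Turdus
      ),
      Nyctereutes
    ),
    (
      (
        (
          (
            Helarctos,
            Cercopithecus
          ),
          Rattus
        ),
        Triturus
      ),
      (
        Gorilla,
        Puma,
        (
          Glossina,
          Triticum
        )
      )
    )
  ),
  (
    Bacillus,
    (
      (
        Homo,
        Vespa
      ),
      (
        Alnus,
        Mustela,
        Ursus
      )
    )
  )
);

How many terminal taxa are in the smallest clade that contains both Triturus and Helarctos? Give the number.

4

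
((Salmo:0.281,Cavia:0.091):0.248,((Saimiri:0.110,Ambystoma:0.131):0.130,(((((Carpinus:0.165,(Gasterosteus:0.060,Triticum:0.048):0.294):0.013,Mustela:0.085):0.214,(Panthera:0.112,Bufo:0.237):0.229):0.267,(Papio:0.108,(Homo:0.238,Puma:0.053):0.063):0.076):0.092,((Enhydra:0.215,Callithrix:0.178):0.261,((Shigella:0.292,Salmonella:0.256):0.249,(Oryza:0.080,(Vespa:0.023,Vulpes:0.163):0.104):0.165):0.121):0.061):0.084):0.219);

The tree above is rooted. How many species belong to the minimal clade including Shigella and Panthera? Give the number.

16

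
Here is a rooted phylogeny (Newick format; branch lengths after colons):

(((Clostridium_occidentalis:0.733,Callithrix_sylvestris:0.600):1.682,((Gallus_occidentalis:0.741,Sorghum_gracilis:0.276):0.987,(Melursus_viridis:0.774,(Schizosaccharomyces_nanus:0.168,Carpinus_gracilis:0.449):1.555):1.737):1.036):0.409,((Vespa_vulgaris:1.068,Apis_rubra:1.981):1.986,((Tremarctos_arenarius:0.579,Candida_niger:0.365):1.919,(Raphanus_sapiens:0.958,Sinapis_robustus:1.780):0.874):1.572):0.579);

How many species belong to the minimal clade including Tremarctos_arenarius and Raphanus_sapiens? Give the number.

4

The MRCA of Tremarctos_arenarius and Raphanus_sapiens is the node subtending ((Tremarctos_arenarius,Candida_niger),(Raphanus_sapiens,Sinapis_robustus)).
That clade contains 4 terminal taxa: Candida_niger, Raphanus_sapiens, Sinapis_robustus, Tremarctos_arenarius.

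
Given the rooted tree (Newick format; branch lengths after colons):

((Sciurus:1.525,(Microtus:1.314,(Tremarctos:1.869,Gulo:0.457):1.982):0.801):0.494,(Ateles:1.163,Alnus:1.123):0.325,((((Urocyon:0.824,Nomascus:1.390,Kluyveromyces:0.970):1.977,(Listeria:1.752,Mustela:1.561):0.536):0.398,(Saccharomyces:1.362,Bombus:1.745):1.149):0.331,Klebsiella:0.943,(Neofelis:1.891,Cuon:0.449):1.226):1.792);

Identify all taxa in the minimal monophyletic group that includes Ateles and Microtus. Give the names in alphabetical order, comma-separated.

Alnus, Ateles, Bombus, Cuon, Gulo, Klebsiella, Kluyveromyces, Listeria, Microtus, Mustela, Neofelis, Nomascus, Saccharomyces, Sciurus, Tremarctos, Urocyon

Tracing Ateles: it sits inside (Ateles,Alnus).
Tracing Microtus: it sits inside (Microtus,(Tremarctos,Gulo)).
The smallest clade enclosing both is the whole tree (their MRCA is the root), so the answer is all 16 tips in alphabetical order.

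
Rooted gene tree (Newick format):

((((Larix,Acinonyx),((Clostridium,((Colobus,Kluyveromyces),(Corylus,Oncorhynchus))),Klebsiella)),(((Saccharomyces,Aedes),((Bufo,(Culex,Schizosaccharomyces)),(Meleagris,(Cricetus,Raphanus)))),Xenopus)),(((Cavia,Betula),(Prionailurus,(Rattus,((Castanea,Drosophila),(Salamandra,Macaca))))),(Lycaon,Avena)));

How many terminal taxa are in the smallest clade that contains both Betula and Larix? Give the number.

The MRCA of Betula and Larix is the root, so the clade is the entire tree.
That clade contains 27 terminal taxa: Acinonyx, Aedes, Avena, Betula, Bufo, Castanea, Cavia, Clostridium, Colobus, Corylus, Cricetus, Culex, Drosophila, Klebsiella, Kluyveromyces, Larix, Lycaon, Macaca, Meleagris, Oncorhynchus, Prionailurus, Raphanus, Rattus, Saccharomyces, Salamandra, Schizosaccharomyces, Xenopus.

27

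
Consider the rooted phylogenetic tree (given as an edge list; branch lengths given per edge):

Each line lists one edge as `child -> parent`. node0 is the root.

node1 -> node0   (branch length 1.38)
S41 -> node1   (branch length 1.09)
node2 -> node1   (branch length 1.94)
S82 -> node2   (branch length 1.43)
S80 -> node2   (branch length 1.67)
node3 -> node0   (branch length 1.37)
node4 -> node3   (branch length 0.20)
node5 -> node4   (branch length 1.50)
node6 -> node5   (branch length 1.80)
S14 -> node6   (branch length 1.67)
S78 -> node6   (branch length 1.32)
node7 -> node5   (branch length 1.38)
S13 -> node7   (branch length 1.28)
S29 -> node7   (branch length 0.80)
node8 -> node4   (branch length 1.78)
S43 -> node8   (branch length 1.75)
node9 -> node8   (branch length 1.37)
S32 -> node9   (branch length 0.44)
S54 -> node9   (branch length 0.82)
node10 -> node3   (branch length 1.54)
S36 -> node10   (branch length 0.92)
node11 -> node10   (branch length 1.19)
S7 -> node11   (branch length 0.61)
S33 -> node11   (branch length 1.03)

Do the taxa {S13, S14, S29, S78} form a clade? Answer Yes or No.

Yes

The most recent common ancestor of these taxa subtends ((S14,S78),(S13,S29)).
That clade has exactly 4 tips — every listed taxon and nothing else — so the group is monophyletic.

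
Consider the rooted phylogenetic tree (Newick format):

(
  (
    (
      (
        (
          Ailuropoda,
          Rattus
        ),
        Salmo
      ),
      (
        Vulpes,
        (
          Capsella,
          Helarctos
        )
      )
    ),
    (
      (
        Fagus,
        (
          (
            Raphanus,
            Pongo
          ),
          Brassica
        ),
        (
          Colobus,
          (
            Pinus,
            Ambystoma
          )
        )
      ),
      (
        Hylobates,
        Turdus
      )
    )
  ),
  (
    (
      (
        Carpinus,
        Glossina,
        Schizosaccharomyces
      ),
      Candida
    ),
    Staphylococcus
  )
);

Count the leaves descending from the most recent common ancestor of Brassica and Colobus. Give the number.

7

The MRCA of Brassica and Colobus is the node subtending (Fagus,((Raphanus,Pongo),Brassica),(Colobus,(Pinus,Ambystoma))).
That clade contains 7 terminal taxa: Ambystoma, Brassica, Colobus, Fagus, Pinus, Pongo, Raphanus.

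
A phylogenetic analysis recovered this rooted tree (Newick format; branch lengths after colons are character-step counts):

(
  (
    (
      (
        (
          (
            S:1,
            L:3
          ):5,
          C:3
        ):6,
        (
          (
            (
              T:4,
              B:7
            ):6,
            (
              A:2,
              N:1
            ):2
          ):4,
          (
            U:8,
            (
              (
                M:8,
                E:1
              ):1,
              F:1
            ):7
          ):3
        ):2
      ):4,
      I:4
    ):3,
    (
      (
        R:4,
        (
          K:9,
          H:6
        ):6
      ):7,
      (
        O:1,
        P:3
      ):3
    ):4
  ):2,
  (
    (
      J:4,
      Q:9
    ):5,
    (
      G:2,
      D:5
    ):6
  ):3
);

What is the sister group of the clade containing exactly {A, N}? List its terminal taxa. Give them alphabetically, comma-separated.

B, T

The clade containing exactly {A, N} attaches to the tree at the node subtending ((T,B),(A,N)).
The other lineage descending from that same node — the sister group — is (T,B); its 2 tips in alphabetical order are the answer.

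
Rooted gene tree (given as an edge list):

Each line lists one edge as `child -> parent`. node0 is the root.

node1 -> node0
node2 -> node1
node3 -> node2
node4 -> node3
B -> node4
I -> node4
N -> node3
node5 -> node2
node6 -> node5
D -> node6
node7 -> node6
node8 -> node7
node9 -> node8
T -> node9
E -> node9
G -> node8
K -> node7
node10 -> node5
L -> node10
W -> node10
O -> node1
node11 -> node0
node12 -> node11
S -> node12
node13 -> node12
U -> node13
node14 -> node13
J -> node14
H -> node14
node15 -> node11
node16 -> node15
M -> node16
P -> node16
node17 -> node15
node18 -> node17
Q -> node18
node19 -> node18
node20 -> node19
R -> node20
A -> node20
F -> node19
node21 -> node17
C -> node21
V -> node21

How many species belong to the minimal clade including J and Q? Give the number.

12

The MRCA of J and Q is the node subtending ((S,(U,(J,H))),((M,P),((Q,((R,A),F)),(C,V)))).
That clade contains 12 terminal taxa: A, C, F, H, J, M, P, Q, R, S, U, V.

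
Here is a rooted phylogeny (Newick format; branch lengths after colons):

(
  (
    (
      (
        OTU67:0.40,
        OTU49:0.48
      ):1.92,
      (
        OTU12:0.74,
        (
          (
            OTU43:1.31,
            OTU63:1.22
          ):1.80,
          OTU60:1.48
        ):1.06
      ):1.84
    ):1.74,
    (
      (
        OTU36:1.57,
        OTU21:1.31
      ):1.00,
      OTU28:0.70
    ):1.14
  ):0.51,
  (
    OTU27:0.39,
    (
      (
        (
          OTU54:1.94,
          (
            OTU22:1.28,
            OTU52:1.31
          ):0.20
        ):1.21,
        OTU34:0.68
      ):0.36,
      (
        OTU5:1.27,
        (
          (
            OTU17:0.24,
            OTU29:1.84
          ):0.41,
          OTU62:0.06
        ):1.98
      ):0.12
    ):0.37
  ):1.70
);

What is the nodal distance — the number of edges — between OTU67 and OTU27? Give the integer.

6

The MRCA of OTU67 and OTU27 is the root of the tree.
From OTU67 up to that node: 4 branches. From OTU27 up to the same node: 2 branches. Total: 4 + 2 = 6.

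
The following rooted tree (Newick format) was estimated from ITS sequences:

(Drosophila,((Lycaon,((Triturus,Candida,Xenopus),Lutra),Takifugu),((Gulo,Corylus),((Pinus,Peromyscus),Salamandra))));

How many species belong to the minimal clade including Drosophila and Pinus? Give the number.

The MRCA of Drosophila and Pinus is the root, so the clade is the entire tree.
That clade contains 12 terminal taxa: Candida, Corylus, Drosophila, Gulo, Lutra, Lycaon, Peromyscus, Pinus, Salamandra, Takifugu, Triturus, Xenopus.

12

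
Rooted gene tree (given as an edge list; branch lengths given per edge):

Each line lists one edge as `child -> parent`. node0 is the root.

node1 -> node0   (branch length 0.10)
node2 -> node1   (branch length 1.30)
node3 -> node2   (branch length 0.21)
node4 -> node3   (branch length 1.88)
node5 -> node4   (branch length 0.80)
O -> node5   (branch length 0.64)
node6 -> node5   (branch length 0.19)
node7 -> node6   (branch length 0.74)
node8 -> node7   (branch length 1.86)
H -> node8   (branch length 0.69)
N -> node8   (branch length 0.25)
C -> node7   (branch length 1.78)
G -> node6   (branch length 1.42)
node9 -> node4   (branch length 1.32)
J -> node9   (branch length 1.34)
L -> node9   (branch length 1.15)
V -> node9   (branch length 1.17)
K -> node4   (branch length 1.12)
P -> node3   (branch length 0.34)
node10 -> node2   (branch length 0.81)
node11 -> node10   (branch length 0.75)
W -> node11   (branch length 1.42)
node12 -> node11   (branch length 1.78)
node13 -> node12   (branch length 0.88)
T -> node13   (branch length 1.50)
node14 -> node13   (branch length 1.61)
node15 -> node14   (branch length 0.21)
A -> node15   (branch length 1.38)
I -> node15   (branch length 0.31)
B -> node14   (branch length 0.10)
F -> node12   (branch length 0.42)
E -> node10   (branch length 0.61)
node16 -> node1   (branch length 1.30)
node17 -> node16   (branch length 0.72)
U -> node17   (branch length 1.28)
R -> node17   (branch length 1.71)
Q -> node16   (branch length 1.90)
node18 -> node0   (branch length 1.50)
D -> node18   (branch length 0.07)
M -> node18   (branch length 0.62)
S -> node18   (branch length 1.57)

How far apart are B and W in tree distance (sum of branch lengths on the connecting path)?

The path runs B → … → MRCA → … → W; the MRCA is the node subtending (W,((T,((A,I),B)),F)).
Branch lengths along that path: 0.10 + 1.61 + 0.88 + 1.78 + 1.42 = 5.79.

5.79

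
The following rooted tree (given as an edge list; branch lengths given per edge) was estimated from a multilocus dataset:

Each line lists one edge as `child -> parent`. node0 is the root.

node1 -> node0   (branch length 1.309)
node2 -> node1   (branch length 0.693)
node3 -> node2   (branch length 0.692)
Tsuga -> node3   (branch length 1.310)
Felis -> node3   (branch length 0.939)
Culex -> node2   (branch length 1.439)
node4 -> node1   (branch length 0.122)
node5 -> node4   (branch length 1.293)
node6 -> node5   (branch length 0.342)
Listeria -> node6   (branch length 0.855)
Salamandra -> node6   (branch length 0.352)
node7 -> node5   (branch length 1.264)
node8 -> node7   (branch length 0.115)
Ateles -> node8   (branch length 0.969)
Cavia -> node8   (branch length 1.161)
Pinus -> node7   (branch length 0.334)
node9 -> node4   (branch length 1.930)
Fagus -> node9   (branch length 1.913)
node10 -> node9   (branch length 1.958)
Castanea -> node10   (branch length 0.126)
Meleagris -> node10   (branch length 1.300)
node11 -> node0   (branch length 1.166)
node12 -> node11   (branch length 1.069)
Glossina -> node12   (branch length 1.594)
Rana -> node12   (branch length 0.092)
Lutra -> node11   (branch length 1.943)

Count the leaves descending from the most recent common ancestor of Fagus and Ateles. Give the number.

8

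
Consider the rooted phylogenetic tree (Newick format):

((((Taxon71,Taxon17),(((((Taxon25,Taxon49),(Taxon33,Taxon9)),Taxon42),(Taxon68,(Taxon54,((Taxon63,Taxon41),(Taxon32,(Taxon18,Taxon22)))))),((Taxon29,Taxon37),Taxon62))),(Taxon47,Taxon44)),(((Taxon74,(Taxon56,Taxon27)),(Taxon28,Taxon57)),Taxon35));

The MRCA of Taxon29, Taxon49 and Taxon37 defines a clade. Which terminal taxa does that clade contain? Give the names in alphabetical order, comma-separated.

Taxon18, Taxon22, Taxon25, Taxon29, Taxon32, Taxon33, Taxon37, Taxon41, Taxon42, Taxon49, Taxon54, Taxon62, Taxon63, Taxon68, Taxon9

Tracing Taxon29: it sits inside (Taxon29,Taxon37).
Tracing Taxon49: it sits inside (Taxon25,Taxon49).
Tracing Taxon37: it sits inside (Taxon29,Taxon37).
The smallest clade enclosing all 3 is (((((Taxon25,Taxon49),(Taxon33,Taxon9)),Taxon42),(Taxon68,(Taxon54,((Taxon63,Taxon41),(Taxon32,(Taxon18,Taxon22)))))),((Taxon29,Taxon37),Taxon62)); the answer is its 15 terminal taxa in alphabetical order.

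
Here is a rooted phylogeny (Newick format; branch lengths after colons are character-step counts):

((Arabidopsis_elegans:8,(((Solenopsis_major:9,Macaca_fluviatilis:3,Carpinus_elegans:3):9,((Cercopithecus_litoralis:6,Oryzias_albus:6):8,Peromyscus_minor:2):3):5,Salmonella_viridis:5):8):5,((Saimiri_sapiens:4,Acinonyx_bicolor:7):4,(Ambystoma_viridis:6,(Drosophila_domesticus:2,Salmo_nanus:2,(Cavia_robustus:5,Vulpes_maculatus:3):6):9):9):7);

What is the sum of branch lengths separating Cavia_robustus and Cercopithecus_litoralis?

The path runs Cavia_robustus → … → MRCA → … → Cercopithecus_litoralis; the MRCA is the root of the tree.
Branch lengths along that path: 5 + 6 + 9 + 9 + 7 + 5 + 8 + 5 + 3 + 8 + 6 = 71.

71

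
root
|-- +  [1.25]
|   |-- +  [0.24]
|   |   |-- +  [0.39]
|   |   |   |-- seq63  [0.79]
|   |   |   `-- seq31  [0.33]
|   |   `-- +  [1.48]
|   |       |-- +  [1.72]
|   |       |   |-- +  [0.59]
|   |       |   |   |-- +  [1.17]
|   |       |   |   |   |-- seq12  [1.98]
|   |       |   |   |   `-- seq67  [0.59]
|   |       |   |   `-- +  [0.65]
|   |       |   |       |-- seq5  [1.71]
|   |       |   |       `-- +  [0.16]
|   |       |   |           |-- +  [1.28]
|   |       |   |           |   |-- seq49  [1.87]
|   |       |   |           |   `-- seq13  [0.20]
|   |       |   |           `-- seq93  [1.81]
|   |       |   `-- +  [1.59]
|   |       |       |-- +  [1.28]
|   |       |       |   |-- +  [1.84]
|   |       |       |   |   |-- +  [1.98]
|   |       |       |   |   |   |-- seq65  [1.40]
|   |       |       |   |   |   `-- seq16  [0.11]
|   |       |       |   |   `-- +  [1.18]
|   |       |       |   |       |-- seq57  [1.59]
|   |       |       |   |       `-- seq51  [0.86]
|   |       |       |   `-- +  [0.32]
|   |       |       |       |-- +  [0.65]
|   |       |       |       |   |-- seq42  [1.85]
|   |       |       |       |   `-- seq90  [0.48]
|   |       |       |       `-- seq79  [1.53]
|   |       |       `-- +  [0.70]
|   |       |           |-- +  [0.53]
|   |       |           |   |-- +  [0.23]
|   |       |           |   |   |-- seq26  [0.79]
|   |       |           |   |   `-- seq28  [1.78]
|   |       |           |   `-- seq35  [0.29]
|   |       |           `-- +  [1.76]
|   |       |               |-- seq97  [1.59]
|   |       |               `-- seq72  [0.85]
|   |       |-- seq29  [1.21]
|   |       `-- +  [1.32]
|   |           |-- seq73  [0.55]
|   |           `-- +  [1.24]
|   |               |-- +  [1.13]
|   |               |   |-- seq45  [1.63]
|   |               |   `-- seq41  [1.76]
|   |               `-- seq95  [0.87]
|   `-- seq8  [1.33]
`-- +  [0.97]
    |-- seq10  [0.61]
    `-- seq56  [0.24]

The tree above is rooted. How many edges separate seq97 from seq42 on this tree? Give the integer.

The MRCA of seq97 and seq42 is the node subtending ((((seq65,seq16),(seq57,seq51)),((seq42,seq90),seq79)),(((seq26,seq28),seq35),(seq97,seq72))).
From seq97 up to that node: 3 branches. From seq42 up to the same node: 4 branches. Total: 3 + 4 = 7.

7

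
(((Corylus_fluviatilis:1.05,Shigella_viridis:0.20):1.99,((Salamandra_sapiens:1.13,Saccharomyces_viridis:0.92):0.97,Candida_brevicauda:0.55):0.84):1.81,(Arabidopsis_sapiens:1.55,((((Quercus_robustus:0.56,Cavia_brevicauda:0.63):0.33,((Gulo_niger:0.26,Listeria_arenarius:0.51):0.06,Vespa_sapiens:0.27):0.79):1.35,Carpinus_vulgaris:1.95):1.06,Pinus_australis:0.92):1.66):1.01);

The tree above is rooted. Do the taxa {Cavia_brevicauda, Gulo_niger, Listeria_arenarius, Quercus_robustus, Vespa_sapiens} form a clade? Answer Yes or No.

The most recent common ancestor of these taxa subtends ((Quercus_robustus,Cavia_brevicauda),((Gulo_niger,Listeria_arenarius),Vespa_sapiens)).
That clade has exactly 5 tips — every listed taxon and nothing else — so the group is monophyletic.

Yes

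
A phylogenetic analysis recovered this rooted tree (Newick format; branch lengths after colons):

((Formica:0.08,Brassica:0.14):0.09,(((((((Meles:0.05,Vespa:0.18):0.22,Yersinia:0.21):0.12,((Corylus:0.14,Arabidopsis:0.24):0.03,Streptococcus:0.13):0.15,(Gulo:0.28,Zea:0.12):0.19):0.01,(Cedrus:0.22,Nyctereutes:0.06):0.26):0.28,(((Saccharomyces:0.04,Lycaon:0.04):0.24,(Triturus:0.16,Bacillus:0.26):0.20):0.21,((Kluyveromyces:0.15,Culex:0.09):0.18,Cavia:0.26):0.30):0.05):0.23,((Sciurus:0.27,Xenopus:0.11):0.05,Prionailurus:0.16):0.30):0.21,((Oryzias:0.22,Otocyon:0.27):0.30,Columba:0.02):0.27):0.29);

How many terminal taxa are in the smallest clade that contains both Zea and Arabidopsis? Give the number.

8

The MRCA of Zea and Arabidopsis is the node subtending (((Meles,Vespa),Yersinia),((Corylus,Arabidopsis),Streptococcus),(Gulo,Zea)).
That clade contains 8 terminal taxa: Arabidopsis, Corylus, Gulo, Meles, Streptococcus, Vespa, Yersinia, Zea.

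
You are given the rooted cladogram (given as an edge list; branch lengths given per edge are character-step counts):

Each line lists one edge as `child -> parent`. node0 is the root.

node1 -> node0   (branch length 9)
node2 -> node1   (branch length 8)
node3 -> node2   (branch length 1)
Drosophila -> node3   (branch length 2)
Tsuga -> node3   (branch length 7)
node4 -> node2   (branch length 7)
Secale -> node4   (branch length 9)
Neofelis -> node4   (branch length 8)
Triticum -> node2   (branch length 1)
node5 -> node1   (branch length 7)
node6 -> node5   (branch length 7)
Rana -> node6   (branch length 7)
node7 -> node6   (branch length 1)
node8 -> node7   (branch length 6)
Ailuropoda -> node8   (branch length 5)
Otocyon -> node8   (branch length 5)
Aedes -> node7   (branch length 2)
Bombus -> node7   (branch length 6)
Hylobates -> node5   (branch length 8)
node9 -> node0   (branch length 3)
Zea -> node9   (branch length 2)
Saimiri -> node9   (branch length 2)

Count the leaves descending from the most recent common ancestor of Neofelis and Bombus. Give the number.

11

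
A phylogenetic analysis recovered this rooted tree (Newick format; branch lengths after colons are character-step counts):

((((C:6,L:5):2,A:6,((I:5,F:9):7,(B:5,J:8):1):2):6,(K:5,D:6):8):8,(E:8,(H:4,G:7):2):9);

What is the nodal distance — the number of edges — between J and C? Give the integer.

5

The MRCA of J and C is the node subtending ((C,L),A,((I,F),(B,J))).
From J up to that node: 3 branches. From C up to the same node: 2 branches. Total: 3 + 2 = 5.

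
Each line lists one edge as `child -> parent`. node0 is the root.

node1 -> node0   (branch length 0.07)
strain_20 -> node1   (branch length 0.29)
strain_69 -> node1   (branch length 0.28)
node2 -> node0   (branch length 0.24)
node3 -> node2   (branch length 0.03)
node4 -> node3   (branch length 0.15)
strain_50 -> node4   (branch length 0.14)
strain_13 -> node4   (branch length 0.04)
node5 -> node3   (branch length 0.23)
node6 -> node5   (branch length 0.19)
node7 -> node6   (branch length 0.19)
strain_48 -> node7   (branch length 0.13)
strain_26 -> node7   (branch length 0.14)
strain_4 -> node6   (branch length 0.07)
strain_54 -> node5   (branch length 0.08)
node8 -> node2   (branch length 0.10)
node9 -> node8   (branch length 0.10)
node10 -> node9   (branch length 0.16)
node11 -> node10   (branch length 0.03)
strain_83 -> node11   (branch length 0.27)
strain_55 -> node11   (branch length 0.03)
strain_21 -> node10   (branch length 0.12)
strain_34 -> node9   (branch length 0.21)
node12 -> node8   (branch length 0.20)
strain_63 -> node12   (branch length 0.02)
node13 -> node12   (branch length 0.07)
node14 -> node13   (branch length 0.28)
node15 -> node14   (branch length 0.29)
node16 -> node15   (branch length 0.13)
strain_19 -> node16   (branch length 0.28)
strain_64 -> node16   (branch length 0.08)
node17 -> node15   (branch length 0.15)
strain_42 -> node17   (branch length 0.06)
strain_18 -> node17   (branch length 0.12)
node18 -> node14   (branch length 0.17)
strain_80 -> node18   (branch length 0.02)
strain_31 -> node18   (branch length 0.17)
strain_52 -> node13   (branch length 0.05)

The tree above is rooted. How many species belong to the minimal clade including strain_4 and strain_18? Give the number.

The MRCA of strain_4 and strain_18 is the node subtending (((strain_50,strain_13),(((strain_48,strain_26),strain_4),strain_54)),((((strain_83,strain_55),strain_21),strain_34),(strain_63,((((strain_19,strain_64),(strain_42,strain_18)),(strain_80,strain_31)),strain_52)))).
That clade contains 18 terminal taxa: strain_13, strain_18, strain_19, strain_21, strain_26, strain_31, strain_34, strain_4, strain_42, strain_48, strain_50, strain_52, strain_54, strain_55, strain_63, strain_64, strain_80, strain_83.

18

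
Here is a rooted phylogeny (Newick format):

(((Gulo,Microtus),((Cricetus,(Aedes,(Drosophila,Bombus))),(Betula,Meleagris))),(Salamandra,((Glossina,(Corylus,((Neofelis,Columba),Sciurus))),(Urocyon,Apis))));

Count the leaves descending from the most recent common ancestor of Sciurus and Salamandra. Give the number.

The MRCA of Sciurus and Salamandra is the node subtending (Salamandra,((Glossina,(Corylus,((Neofelis,Columba),Sciurus))),(Urocyon,Apis))).
That clade contains 8 terminal taxa: Apis, Columba, Corylus, Glossina, Neofelis, Salamandra, Sciurus, Urocyon.

8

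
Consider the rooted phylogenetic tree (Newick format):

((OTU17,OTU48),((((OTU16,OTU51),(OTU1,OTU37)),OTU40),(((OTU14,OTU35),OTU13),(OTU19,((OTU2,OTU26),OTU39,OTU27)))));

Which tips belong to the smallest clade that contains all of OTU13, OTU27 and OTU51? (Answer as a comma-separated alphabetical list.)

Tracing OTU13: it sits inside ((OTU14,OTU35),OTU13).
Tracing OTU27: it sits inside ((OTU2,OTU26),OTU39,OTU27).
Tracing OTU51: it sits inside (OTU16,OTU51).
The smallest clade enclosing all 3 is ((((OTU16,OTU51),(OTU1,OTU37)),OTU40),(((OTU14,OTU35),OTU13),(OTU19,((OTU2,OTU26),OTU39,OTU27)))); the answer is its 13 terminal taxa in alphabetical order.

OTU1, OTU13, OTU14, OTU16, OTU19, OTU2, OTU26, OTU27, OTU35, OTU37, OTU39, OTU40, OTU51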